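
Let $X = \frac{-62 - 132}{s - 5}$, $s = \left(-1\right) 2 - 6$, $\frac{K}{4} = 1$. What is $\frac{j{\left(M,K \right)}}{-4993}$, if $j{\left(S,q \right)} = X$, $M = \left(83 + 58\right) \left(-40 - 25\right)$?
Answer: $- \frac{194}{64909} \approx -0.0029888$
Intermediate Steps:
$K = 4$ ($K = 4 \cdot 1 = 4$)
$M = -9165$ ($M = 141 \left(-65\right) = -9165$)
$s = -8$ ($s = -2 - 6 = -8$)
$X = \frac{194}{13}$ ($X = \frac{-62 - 132}{-8 - 5} = - \frac{194}{-13} = \left(-194\right) \left(- \frac{1}{13}\right) = \frac{194}{13} \approx 14.923$)
$j{\left(S,q \right)} = \frac{194}{13}$
$\frac{j{\left(M,K \right)}}{-4993} = \frac{194}{13 \left(-4993\right)} = \frac{194}{13} \left(- \frac{1}{4993}\right) = - \frac{194}{64909}$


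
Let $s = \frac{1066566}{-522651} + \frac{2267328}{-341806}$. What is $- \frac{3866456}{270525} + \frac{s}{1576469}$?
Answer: $- \frac{181484229462927600786014}{12697933786075365264975} \approx -14.292$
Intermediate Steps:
$s = - \frac{258263317454}{29774207951}$ ($s = 1066566 \left(- \frac{1}{522651}\right) + 2267328 \left(- \frac{1}{341806}\right) = - \frac{355522}{174217} - \frac{1133664}{170903} = - \frac{258263317454}{29774207951} \approx -8.6741$)
$- \frac{3866456}{270525} + \frac{s}{1576469} = - \frac{3866456}{270525} - \frac{258263317454}{29774207951 \cdot 1576469} = \left(-3866456\right) \frac{1}{270525} - \frac{258263317454}{46938115834305019} = - \frac{3866456}{270525} - \frac{258263317454}{46938115834305019} = - \frac{181484229462927600786014}{12697933786075365264975}$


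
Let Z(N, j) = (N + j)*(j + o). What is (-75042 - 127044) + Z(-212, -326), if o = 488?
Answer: -289242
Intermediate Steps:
Z(N, j) = (488 + j)*(N + j) (Z(N, j) = (N + j)*(j + 488) = (N + j)*(488 + j) = (488 + j)*(N + j))
(-75042 - 127044) + Z(-212, -326) = (-75042 - 127044) + ((-326)**2 + 488*(-212) + 488*(-326) - 212*(-326)) = -202086 + (106276 - 103456 - 159088 + 69112) = -202086 - 87156 = -289242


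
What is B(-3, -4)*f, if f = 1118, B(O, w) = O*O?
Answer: 10062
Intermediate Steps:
B(O, w) = O²
B(-3, -4)*f = (-3)²*1118 = 9*1118 = 10062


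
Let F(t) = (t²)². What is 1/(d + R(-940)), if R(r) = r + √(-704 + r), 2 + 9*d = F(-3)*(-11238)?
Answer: -2067165/211020830191 - 81*I*√411/422041660382 ≈ -9.796e-6 - 3.8909e-9*I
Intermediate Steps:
F(t) = t⁴
d = -910280/9 (d = -2/9 + ((-3)⁴*(-11238))/9 = -2/9 + (81*(-11238))/9 = -2/9 + (⅑)*(-910278) = -2/9 - 101142 = -910280/9 ≈ -1.0114e+5)
1/(d + R(-940)) = 1/(-910280/9 + (-940 + √(-704 - 940))) = 1/(-910280/9 + (-940 + √(-1644))) = 1/(-910280/9 + (-940 + 2*I*√411)) = 1/(-918740/9 + 2*I*√411)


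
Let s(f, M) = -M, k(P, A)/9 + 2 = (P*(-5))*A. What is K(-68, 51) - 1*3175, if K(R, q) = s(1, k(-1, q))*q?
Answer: -119302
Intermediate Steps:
k(P, A) = -18 - 45*A*P (k(P, A) = -18 + 9*((P*(-5))*A) = -18 + 9*((-5*P)*A) = -18 + 9*(-5*A*P) = -18 - 45*A*P)
K(R, q) = q*(18 - 45*q) (K(R, q) = (-(-18 - 45*q*(-1)))*q = (-(-18 + 45*q))*q = (18 - 45*q)*q = q*(18 - 45*q))
K(-68, 51) - 1*3175 = 9*51*(2 - 5*51) - 1*3175 = 9*51*(2 - 255) - 3175 = 9*51*(-253) - 3175 = -116127 - 3175 = -119302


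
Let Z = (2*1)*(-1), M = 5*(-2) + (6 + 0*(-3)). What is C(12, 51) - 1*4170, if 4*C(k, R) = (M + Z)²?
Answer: -4161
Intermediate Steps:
M = -4 (M = -10 + (6 + 0) = -10 + 6 = -4)
Z = -2 (Z = 2*(-1) = -2)
C(k, R) = 9 (C(k, R) = (-4 - 2)²/4 = (¼)*(-6)² = (¼)*36 = 9)
C(12, 51) - 1*4170 = 9 - 1*4170 = 9 - 4170 = -4161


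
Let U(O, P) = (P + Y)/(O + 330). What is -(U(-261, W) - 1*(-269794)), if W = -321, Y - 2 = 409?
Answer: -6205292/23 ≈ -2.6980e+5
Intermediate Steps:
Y = 411 (Y = 2 + 409 = 411)
U(O, P) = (411 + P)/(330 + O) (U(O, P) = (P + 411)/(O + 330) = (411 + P)/(330 + O))
-(U(-261, W) - 1*(-269794)) = -((411 - 321)/(330 - 261) - 1*(-269794)) = -(90/69 + 269794) = -((1/69)*90 + 269794) = -(30/23 + 269794) = -1*6205292/23 = -6205292/23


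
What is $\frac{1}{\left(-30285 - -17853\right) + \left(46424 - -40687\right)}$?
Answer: $\frac{1}{74679} \approx 1.3391 \cdot 10^{-5}$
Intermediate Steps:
$\frac{1}{\left(-30285 - -17853\right) + \left(46424 - -40687\right)} = \frac{1}{\left(-30285 + 17853\right) + \left(46424 + 40687\right)} = \frac{1}{-12432 + 87111} = \frac{1}{74679}$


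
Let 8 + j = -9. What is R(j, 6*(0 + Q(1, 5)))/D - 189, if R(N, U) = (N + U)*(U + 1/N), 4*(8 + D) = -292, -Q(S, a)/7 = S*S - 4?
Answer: -493622/1377 ≈ -358.48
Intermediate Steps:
Q(S, a) = 28 - 7*S**2 (Q(S, a) = -7*(S*S - 4) = -7*(S**2 - 4) = -7*(-4 + S**2) = 28 - 7*S**2)
D = -81 (D = -8 + (1/4)*(-292) = -8 - 73 = -81)
j = -17 (j = -8 - 9 = -17)
R(j, 6*(0 + Q(1, 5)))/D - 189 = (1 + (6*(0 + (28 - 7*1**2)))**2 - 102*(0 + (28 - 7*1**2)) + (6*(0 + (28 - 7*1**2)))/(-17))/(-81) - 189 = (1 + (6*(0 + (28 - 7*1)))**2 - 102*(0 + (28 - 7*1)) + (6*(0 + (28 - 7*1)))*(-1/17))*(-1/81) - 189 = (1 + (6*(0 + (28 - 7)))**2 - 102*(0 + (28 - 7)) + (6*(0 + (28 - 7)))*(-1/17))*(-1/81) - 189 = (1 + (6*(0 + 21))**2 - 102*(0 + 21) + (6*(0 + 21))*(-1/17))*(-1/81) - 189 = (1 + (6*21)**2 - 102*21 + (6*21)*(-1/17))*(-1/81) - 189 = (1 + 126**2 - 17*126 + 126*(-1/17))*(-1/81) - 189 = (1 + 15876 - 2142 - 126/17)*(-1/81) - 189 = (233369/17)*(-1/81) - 189 = -233369/1377 - 189 = -493622/1377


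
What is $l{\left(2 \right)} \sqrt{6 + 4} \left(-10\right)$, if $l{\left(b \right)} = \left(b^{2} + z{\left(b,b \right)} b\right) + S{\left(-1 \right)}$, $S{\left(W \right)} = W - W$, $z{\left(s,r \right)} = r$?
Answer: $- 80 \sqrt{10} \approx -252.98$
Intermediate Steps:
$S{\left(W \right)} = 0$
$l{\left(b \right)} = 2 b^{2}$ ($l{\left(b \right)} = \left(b^{2} + b b\right) + 0 = \left(b^{2} + b^{2}\right) + 0 = 2 b^{2} + 0 = 2 b^{2}$)
$l{\left(2 \right)} \sqrt{6 + 4} \left(-10\right) = 2 \cdot 2^{2} \sqrt{6 + 4} \left(-10\right) = 2 \cdot 4 \sqrt{10} \left(-10\right) = 8 \sqrt{10} \left(-10\right) = - 80 \sqrt{10}$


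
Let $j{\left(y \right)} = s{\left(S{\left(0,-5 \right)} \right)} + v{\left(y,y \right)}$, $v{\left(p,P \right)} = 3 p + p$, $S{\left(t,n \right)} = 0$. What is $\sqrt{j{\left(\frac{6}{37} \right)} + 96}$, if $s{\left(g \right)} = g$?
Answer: $\frac{2 \sqrt{33078}}{37} \approx 9.831$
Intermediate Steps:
$v{\left(p,P \right)} = 4 p$
$j{\left(y \right)} = 4 y$ ($j{\left(y \right)} = 0 + 4 y = 4 y$)
$\sqrt{j{\left(\frac{6}{37} \right)} + 96} = \sqrt{4 \cdot \frac{6}{37} + 96} = \sqrt{\frac{24}{37} + 96} = \sqrt{\frac{3576}{37}} = \frac{2 \sqrt{33078}}{37}$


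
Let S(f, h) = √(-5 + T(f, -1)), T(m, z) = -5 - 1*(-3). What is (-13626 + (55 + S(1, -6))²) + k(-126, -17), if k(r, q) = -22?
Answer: -10630 + 110*I*√7 ≈ -10630.0 + 291.03*I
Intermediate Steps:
T(m, z) = -2 (T(m, z) = -5 + 3 = -2)
S(f, h) = I*√7 (S(f, h) = √(-5 - 2) = √(-7) = I*√7)
(-13626 + (55 + S(1, -6))²) + k(-126, -17) = (-13626 + (55 + I*√7)²) - 22 = -13648 + (55 + I*√7)²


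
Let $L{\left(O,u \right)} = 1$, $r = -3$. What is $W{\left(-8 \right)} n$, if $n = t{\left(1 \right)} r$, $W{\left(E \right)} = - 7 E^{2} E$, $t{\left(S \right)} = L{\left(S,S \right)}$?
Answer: $-10752$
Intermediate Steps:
$t{\left(S \right)} = 1$
$W{\left(E \right)} = - 7 E^{3}$
$n = -3$ ($n = 1 \left(-3\right) = -3$)
$W{\left(-8 \right)} n = - 7 \left(-8\right)^{3} \left(-3\right) = \left(-7\right) \left(-512\right) \left(-3\right) = 3584 \left(-3\right) = -10752$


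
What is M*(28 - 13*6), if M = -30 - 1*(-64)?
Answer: -1700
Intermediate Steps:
M = 34 (M = -30 + 64 = 34)
M*(28 - 13*6) = 34*(28 - 13*6) = 34*(28 - 78) = 34*(-50) = -1700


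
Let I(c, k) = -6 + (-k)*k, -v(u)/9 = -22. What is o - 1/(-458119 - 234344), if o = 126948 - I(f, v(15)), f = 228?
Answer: 115058267155/692463 ≈ 1.6616e+5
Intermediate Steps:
v(u) = 198 (v(u) = -9*(-22) = 198)
I(c, k) = -6 - k**2
o = 166158 (o = 126948 - (-6 - 1*198**2) = 126948 - (-6 - 1*39204) = 126948 - (-6 - 39204) = 126948 - 1*(-39210) = 126948 + 39210 = 166158)
o - 1/(-458119 - 234344) = 166158 - 1/(-458119 - 234344) = 166158 - 1/(-692463) = 166158 - 1*(-1/692463) = 166158 + 1/692463 = 115058267155/692463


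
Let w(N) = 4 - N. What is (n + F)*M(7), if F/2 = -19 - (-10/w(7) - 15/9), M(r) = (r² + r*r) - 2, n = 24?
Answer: -1664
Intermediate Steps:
M(r) = -2 + 2*r² (M(r) = (r² + r²) - 2 = 2*r² - 2 = -2 + 2*r²)
F = -124/3 (F = 2*(-19 - (-10/(4 - 1*7) - 15/9)) = 2*(-19 - (-10/(4 - 7) - 15*⅑)) = 2*(-19 - (-10/(-3) - 5/3)) = 2*(-19 - (-10*(-⅓) - 5/3)) = 2*(-19 - (10/3 - 5/3)) = 2*(-19 - 1*5/3) = 2*(-19 - 5/3) = 2*(-62/3) = -124/3 ≈ -41.333)
(n + F)*M(7) = (24 - 124/3)*(-2 + 2*7²) = -52*(-2 + 2*49)/3 = -52*(-2 + 98)/3 = -52/3*96 = -1664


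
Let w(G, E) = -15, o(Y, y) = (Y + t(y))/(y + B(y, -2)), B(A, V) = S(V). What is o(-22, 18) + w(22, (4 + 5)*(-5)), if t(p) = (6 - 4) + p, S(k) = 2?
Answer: -151/10 ≈ -15.100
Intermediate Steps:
t(p) = 2 + p
B(A, V) = 2
o(Y, y) = (2 + Y + y)/(2 + y) (o(Y, y) = (Y + (2 + y))/(y + 2) = (2 + Y + y)/(2 + y))
o(-22, 18) + w(22, (4 + 5)*(-5)) = (2 - 22 + 18)/(2 + 18) - 15 = -2/20 - 15 = (1/20)*(-2) - 15 = -⅒ - 15 = -151/10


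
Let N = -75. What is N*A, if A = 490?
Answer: -36750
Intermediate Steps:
N*A = -75*490 = -36750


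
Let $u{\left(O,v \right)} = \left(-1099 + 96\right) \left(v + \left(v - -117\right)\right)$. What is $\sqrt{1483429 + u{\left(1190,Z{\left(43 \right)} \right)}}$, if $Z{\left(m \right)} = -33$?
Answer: $2 \sqrt{358069} \approx 1196.8$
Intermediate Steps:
$u{\left(O,v \right)} = -117351 - 2006 v$ ($u{\left(O,v \right)} = - 1003 \left(v + \left(v + 117\right)\right) = - 1003 \left(v + \left(117 + v\right)\right) = - 1003 \left(117 + 2 v\right) = -117351 - 2006 v$)
$\sqrt{1483429 + u{\left(1190,Z{\left(43 \right)} \right)}} = \sqrt{1483429 - 51153} = \sqrt{1432276} = 2 \sqrt{358069}$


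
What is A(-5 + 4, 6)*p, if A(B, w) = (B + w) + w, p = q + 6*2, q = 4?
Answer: 176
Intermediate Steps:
p = 16 (p = 4 + 6*2 = 4 + 12 = 16)
A(B, w) = B + 2*w
A(-5 + 4, 6)*p = ((-5 + 4) + 2*6)*16 = (-1 + 12)*16 = 11*16 = 176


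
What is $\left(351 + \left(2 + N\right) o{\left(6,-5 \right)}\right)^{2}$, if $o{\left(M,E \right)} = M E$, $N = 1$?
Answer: $68121$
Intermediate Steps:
$o{\left(M,E \right)} = E M$
$\left(351 + \left(2 + N\right) o{\left(6,-5 \right)}\right)^{2} = \left(351 + \left(2 + 1\right) \left(\left(-5\right) 6\right)\right)^{2} = \left(351 + 3 \left(-30\right)\right)^{2} = \left(351 - 90\right)^{2} = 261^{2} = 68121$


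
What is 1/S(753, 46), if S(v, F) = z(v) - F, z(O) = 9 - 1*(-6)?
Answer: -1/31 ≈ -0.032258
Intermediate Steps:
z(O) = 15 (z(O) = 9 + 6 = 15)
S(v, F) = 15 - F
1/S(753, 46) = 1/(15 - 1*46) = 1/(15 - 46) = 1/(-31) = -1/31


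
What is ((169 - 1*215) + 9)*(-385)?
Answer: 14245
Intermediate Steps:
((169 - 1*215) + 9)*(-385) = ((169 - 215) + 9)*(-385) = (-46 + 9)*(-385) = -37*(-385) = 14245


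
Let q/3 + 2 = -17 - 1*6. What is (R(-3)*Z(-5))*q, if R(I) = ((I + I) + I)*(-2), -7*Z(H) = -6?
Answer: -8100/7 ≈ -1157.1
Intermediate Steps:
q = -75 (q = -6 + 3*(-17 - 1*6) = -6 + 3*(-17 - 6) = -6 + 3*(-23) = -6 - 69 = -75)
Z(H) = 6/7 (Z(H) = -⅐*(-6) = 6/7)
R(I) = -6*I (R(I) = (2*I + I)*(-2) = (3*I)*(-2) = -6*I)
(R(-3)*Z(-5))*q = (-6*(-3)*(6/7))*(-75) = (18*(6/7))*(-75) = (108/7)*(-75) = -8100/7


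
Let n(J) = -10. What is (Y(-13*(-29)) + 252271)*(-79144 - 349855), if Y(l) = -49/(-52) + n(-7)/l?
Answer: -163202394594951/1508 ≈ -1.0822e+11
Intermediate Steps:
Y(l) = 49/52 - 10/l (Y(l) = -49/(-52) - 10/l = -49*(-1/52) - 10/l = 49/52 - 10/l)
(Y(-13*(-29)) + 252271)*(-79144 - 349855) = ((49/52 - 10/((-13*(-29)))) + 252271)*(-79144 - 349855) = ((49/52 - 10/377) + 252271)*(-428999) = (1381/1508 + 252271)*(-428999) = (380426049/1508)*(-428999) = -163202394594951/1508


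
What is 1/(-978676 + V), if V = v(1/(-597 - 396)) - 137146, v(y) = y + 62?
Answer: -993/1107949681 ≈ -8.9625e-7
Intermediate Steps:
v(y) = 62 + y
V = -136124413/993 (V = (62 + 1/(-597 - 396)) - 137146 = (62 + 1/(-993)) - 137146 = (62 - 1/993) - 137146 = 61565/993 - 137146 = -136124413/993 ≈ -1.3708e+5)
1/(-978676 + V) = 1/(-978676 - 136124413/993) = 1/(-1107949681/993) = -993/1107949681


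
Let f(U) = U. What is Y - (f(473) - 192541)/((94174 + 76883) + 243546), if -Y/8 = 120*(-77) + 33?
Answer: 30538190636/414603 ≈ 73657.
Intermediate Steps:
Y = 73656 (Y = -8*(120*(-77) + 33) = -8*(-9240 + 33) = -8*(-9207) = 73656)
Y - (f(473) - 192541)/((94174 + 76883) + 243546) = 73656 - (473 - 192541)/((94174 + 76883) + 243546) = 73656 - (-192068)/(171057 + 243546) = 73656 - (-192068)/414603 = 73656 - 1*(-192068/414603) = 73656 + 192068/414603 = 30538190636/414603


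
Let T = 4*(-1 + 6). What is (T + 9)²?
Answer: 841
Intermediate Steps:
T = 20 (T = 4*5 = 20)
(T + 9)² = (20 + 9)² = 29² = 841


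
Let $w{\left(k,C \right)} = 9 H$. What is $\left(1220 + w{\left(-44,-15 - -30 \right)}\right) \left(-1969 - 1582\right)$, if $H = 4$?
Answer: $-4460056$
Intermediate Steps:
$w{\left(k,C \right)} = 36$ ($w{\left(k,C \right)} = 9 \cdot 4 = 36$)
$\left(1220 + w{\left(-44,-15 - -30 \right)}\right) \left(-1969 - 1582\right) = \left(1220 + 36\right) \left(-1969 - 1582\right) = 1256 \left(-3551\right) = -4460056$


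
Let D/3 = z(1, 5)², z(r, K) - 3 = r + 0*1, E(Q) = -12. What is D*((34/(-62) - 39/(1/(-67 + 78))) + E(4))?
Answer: -657024/31 ≈ -21194.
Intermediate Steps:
z(r, K) = 3 + r (z(r, K) = 3 + (r + 0*1) = 3 + (r + 0) = 3 + r)
D = 48 (D = 3*(3 + 1)² = 3*4² = 3*16 = 48)
D*((34/(-62) - 39/(1/(-67 + 78))) + E(4)) = 48*((34/(-62) - 39/(1/(-67 + 78))) - 12) = 48*((34*(-1/62) - 39/(1/11)) - 12) = 48*((-17/31 - 39/1/11) - 12) = 48*((-17/31 - 39*11) - 12) = 48*((-17/31 - 429) - 12) = 48*(-13316/31 - 12) = 48*(-13688/31) = -657024/31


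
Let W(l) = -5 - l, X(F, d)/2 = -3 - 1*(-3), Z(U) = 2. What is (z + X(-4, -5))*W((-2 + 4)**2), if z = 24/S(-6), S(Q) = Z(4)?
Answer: -108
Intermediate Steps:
S(Q) = 2
X(F, d) = 0 (X(F, d) = 2*(-3 - 1*(-3)) = 2*(-3 + 3) = 2*0 = 0)
z = 12 (z = 24/2 = 24*(1/2) = 12)
(z + X(-4, -5))*W((-2 + 4)**2) = (12 + 0)*(-5 - (-2 + 4)**2) = 12*(-5 - 1*2**2) = 12*(-5 - 1*4) = 12*(-5 - 4) = 12*(-9) = -108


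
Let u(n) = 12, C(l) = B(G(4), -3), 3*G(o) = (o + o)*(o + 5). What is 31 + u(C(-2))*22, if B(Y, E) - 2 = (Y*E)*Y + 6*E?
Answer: 295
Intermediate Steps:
G(o) = 2*o*(5 + o)/3 (G(o) = ((o + o)*(o + 5))/3 = ((2*o)*(5 + o))/3 = (2*o*(5 + o))/3 = 2*o*(5 + o)/3)
B(Y, E) = 2 + 6*E + E*Y² (B(Y, E) = 2 + ((Y*E)*Y + 6*E) = 2 + ((E*Y)*Y + 6*E) = 2 + (E*Y² + 6*E) = 2 + (6*E + E*Y²) = 2 + 6*E + E*Y²)
C(l) = -1744 (C(l) = 2 + 6*(-3) - 3*64*(5 + 4)²/9 = 2 - 18 - 3*((⅔)*4*9)² = 2 - 18 - 3*24² = 2 - 18 - 3*576 = 2 - 18 - 1728 = -1744)
31 + u(C(-2))*22 = 31 + 12*22 = 31 + 264 = 295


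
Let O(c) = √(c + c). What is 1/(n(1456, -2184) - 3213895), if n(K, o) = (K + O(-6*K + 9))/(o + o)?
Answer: -30659635878144/98536860670466245655 + 2184*I*√17454/98536860670466245655 ≈ -3.1115e-7 + 2.9282e-15*I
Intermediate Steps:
O(c) = √2*√c (O(c) = √(2*c) = √2*√c)
n(K, o) = (K + √2*√(9 - 6*K))/(2*o) (n(K, o) = (K + √2*√(-6*K + 9))/(o + o) = (K + √2*√(9 - 6*K))/((2*o)) = (K + √2*√(9 - 6*K))*(1/(2*o)) = (K + √2*√(9 - 6*K))/(2*o))
1/(n(1456, -2184) - 3213895) = 1/(((½)*1456 + √(18 - 12*1456)/2)/(-2184) - 3213895) = 1/(-(728 + √(18 - 17472)/2)/2184 - 3213895) = 1/(-(728 + √(-17454)/2)/2184 - 3213895) = 1/(-(728 + (I*√17454)/2)/2184 - 3213895) = 1/(-(728 + I*√17454/2)/2184 - 3213895) = 1/((-⅓ - I*√17454/4368) - 3213895) = 1/(-9641686/3 - I*√17454/4368)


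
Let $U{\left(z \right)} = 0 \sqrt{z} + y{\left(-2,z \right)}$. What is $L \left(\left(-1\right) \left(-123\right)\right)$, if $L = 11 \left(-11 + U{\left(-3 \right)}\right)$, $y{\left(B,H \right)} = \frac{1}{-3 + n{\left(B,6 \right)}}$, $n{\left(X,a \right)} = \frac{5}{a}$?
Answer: $- \frac{201597}{13} \approx -15507.0$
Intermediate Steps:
$y{\left(B,H \right)} = - \frac{6}{13}$ ($y{\left(B,H \right)} = \frac{1}{-3 + \frac{5}{6}} = \frac{1}{- \frac{13}{6}} = - \frac{6}{13}$)
$U{\left(z \right)} = - \frac{6}{13}$ ($U{\left(z \right)} = 0 \sqrt{z} - \frac{6}{13} = 0 - \frac{6}{13} = - \frac{6}{13}$)
$L = - \frac{1639}{13}$ ($L = 11 \left(-11 - \frac{6}{13}\right) = 11 \left(- \frac{149}{13}\right) = - \frac{1639}{13} \approx -126.08$)
$L \left(\left(-1\right) \left(-123\right)\right) = - \frac{1639 \left(\left(-1\right) \left(-123\right)\right)}{13} = \left(- \frac{1639}{13}\right) 123 = - \frac{201597}{13}$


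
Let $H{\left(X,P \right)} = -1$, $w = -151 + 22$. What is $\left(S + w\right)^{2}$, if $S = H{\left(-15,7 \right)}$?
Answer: $16900$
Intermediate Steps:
$w = -129$
$S = -1$
$\left(S + w\right)^{2} = \left(-1 - 129\right)^{2} = \left(-130\right)^{2} = 16900$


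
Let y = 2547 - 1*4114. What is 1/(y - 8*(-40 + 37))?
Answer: -1/1543 ≈ -0.00064809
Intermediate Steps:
y = -1567 (y = 2547 - 4114 = -1567)
1/(y - 8*(-40 + 37)) = 1/(-1567 - 8*(-40 + 37)) = 1/(-1567 - 8*(-3)) = 1/(-1567 + 24) = 1/(-1543) = -1/1543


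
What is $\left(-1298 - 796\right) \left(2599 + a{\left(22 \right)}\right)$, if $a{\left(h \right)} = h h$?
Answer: $-6455802$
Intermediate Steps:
$a{\left(h \right)} = h^{2}$
$\left(-1298 - 796\right) \left(2599 + a{\left(22 \right)}\right) = \left(-1298 - 796\right) \left(2599 + 22^{2}\right) = - 2094 \left(2599 + 484\right) = \left(-2094\right) 3083 = -6455802$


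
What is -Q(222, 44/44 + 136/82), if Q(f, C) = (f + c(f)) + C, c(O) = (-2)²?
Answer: -9375/41 ≈ -228.66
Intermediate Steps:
c(O) = 4
Q(f, C) = 4 + C + f (Q(f, C) = (f + 4) + C = (4 + f) + C = 4 + C + f)
-Q(222, 44/44 + 136/82) = -(4 + (44/44 + 136/82) + 222) = -(4 + (44*(1/44) + 136*(1/82)) + 222) = -(4 + (1 + 68/41) + 222) = -(4 + 109/41 + 222) = -1*9375/41 = -9375/41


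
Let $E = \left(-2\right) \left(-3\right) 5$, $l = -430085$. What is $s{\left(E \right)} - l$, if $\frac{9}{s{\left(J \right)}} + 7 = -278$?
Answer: $\frac{40858072}{95} \approx 4.3009 \cdot 10^{5}$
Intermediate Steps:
$E = 30$ ($E = 6 \cdot 5 = 30$)
$s{\left(J \right)} = - \frac{3}{95}$ ($s{\left(J \right)} = \frac{9}{-7 - 278} = \frac{9}{-285} = 9 \left(- \frac{1}{285}\right) = - \frac{3}{95}$)
$s{\left(E \right)} - l = - \frac{3}{95} - -430085 = - \frac{3}{95} + 430085 = \frac{40858072}{95}$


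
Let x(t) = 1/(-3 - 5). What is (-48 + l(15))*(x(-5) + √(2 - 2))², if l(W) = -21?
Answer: -69/64 ≈ -1.0781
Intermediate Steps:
x(t) = -⅛ (x(t) = 1/(-8) = -⅛)
(-48 + l(15))*(x(-5) + √(2 - 2))² = (-48 - 21)*(-⅛ + √(2 - 2))² = -69*(-⅛ + √0)² = -69*(-⅛ + 0)² = -69*(-⅛)² = -69*1/64 = -69/64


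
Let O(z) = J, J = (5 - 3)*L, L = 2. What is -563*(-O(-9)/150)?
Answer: 1126/75 ≈ 15.013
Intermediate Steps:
J = 4 (J = (5 - 3)*2 = 2*2 = 4)
O(z) = 4
-563*(-O(-9)/150) = -563/((-150/4)) = -563/((-150*1/4)) = -563/(-75/2) = -563*(-2/75) = 1126/75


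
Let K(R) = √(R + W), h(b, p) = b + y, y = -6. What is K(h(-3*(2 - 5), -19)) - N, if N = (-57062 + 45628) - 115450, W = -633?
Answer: 126884 + 3*I*√70 ≈ 1.2688e+5 + 25.1*I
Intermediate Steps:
h(b, p) = -6 + b (h(b, p) = b - 6 = -6 + b)
K(R) = √(-633 + R) (K(R) = √(R - 633) = √(-633 + R))
N = -126884 (N = -11434 - 115450 = -126884)
K(h(-3*(2 - 5), -19)) - N = √(-633 + (-6 - 3*(2 - 5))) - 1*(-126884) = √(-633 + (-6 - 3*(-3))) + 126884 = √(-633 + (-6 + 9)) + 126884 = √(-633 + 3) + 126884 = √(-630) + 126884 = 3*I*√70 + 126884 = 126884 + 3*I*√70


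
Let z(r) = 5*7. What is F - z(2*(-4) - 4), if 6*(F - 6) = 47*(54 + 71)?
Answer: 5701/6 ≈ 950.17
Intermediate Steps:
F = 5911/6 (F = 6 + (47*(54 + 71))/6 = 6 + (47*125)/6 = 6 + (1/6)*5875 = 6 + 5875/6 = 5911/6 ≈ 985.17)
z(r) = 35
F - z(2*(-4) - 4) = 5911/6 - 1*35 = 5911/6 - 35 = 5701/6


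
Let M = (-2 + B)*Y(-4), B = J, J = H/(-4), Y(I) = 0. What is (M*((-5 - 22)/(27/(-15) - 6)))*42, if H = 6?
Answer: 0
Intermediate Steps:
J = -3/2 (J = 6/(-4) = 6*(-1/4) = -3/2 ≈ -1.5000)
B = -3/2 ≈ -1.5000
M = 0 (M = (-2 - 3/2)*0 = -7/2*0 = 0)
(M*((-5 - 22)/(27/(-15) - 6)))*42 = (0*((-5 - 22)/(27/(-15) - 6)))*42 = (0*(-27/(27*(-1/15) - 6)))*42 = (0*(-27/(-9/5 - 6)))*42 = (0*(-27/(-39/5)))*42 = (0*(-27*(-5/39)))*42 = (0*(45/13))*42 = 0*42 = 0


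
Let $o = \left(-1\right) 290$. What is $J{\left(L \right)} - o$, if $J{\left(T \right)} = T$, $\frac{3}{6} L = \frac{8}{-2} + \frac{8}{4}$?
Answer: $286$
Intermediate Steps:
$L = -4$ ($L = 2 \left(\frac{8}{-2} + \frac{8}{4}\right) = 2 \left(8 \left(- \frac{1}{2}\right) + 8 \cdot \frac{1}{4}\right) = 2 \left(-4 + 2\right) = 2 \left(-2\right) = -4$)
$o = -290$
$J{\left(L \right)} - o = -4 - -290 = -4 + 290 = 286$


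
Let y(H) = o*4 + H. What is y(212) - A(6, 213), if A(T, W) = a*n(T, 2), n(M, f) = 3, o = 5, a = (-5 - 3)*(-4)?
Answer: 136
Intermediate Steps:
a = 32 (a = -8*(-4) = 32)
y(H) = 20 + H (y(H) = 5*4 + H = 20 + H)
A(T, W) = 96 (A(T, W) = 32*3 = 96)
y(212) - A(6, 213) = (20 + 212) - 1*96 = 232 - 96 = 136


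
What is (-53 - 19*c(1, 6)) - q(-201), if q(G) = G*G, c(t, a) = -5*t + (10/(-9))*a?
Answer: -120697/3 ≈ -40232.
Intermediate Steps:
c(t, a) = -5*t - 10*a/9 (c(t, a) = -5*t + (10*(-⅑))*a = -5*t - 10*a/9)
q(G) = G²
(-53 - 19*c(1, 6)) - q(-201) = (-53 - 19*(-5*1 - 10/9*6)) - 1*(-201)² = (-53 - 19*(-5 - 20/3)) - 1*40401 = (-53 - 19*(-35/3)) - 40401 = (-53 + 665/3) - 40401 = 506/3 - 40401 = -120697/3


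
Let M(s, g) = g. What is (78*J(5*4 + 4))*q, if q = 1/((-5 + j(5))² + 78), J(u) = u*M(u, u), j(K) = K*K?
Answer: 22464/239 ≈ 93.992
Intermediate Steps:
j(K) = K²
J(u) = u² (J(u) = u*u = u²)
q = 1/478 (q = 1/((-5 + 5²)² + 78) = 1/((-5 + 25)² + 78) = 1/(20² + 78) = 1/(400 + 78) = 1/478 ≈ 0.0020920)
(78*J(5*4 + 4))*q = (78*(5*4 + 4)²)*(1/478) = (78*(20 + 4)²)*(1/478) = (78*24²)*(1/478) = (78*576)*(1/478) = 44928*(1/478) = 22464/239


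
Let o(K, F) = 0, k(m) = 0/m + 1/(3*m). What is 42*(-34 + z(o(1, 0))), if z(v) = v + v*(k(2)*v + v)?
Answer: -1428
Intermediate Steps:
k(m) = 1/(3*m) (k(m) = 0 + 1*(1/(3*m)) = 0 + 1/(3*m) = 1/(3*m))
z(v) = v + 7*v²/6 (z(v) = v + v*(((⅓)/2)*v + v) = v + v*(((⅓)*(½))*v + v) = v + v*(v/6 + v) = v + v*(7*v/6) = v + 7*v²/6)
42*(-34 + z(o(1, 0))) = 42*(-34 + (⅙)*0*(6 + 7*0)) = 42*(-34 + (⅙)*0*(6 + 0)) = 42*(-34 + (⅙)*0*6) = 42*(-34 + 0) = 42*(-34) = -1428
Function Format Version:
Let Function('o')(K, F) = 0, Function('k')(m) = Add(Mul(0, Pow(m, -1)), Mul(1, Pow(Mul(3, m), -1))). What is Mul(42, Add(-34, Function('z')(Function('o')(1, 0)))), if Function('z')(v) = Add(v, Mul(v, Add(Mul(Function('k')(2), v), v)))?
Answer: -1428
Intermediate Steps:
Function('k')(m) = Mul(Rational(1, 3), Pow(m, -1)) (Function('k')(m) = Add(0, Mul(1, Mul(Rational(1, 3), Pow(m, -1)))) = Add(0, Mul(Rational(1, 3), Pow(m, -1))) = Mul(Rational(1, 3), Pow(m, -1)))
Function('z')(v) = Add(v, Mul(Rational(7, 6), Pow(v, 2))) (Function('z')(v) = Add(v, Mul(v, Add(Mul(Mul(Rational(1, 3), Pow(2, -1)), v), v))) = Add(v, Mul(v, Add(Mul(Mul(Rational(1, 3), Rational(1, 2)), v), v))) = Add(v, Mul(v, Add(Mul(Rational(1, 6), v), v))) = Add(v, Mul(v, Mul(Rational(7, 6), v))) = Add(v, Mul(Rational(7, 6), Pow(v, 2))))
Mul(42, Add(-34, Function('z')(Function('o')(1, 0)))) = Mul(42, Add(-34, Mul(Rational(1, 6), 0, Add(6, Mul(7, 0))))) = Mul(42, Add(-34, Mul(Rational(1, 6), 0, Add(6, 0)))) = Mul(42, Add(-34, Mul(Rational(1, 6), 0, 6))) = Mul(42, Add(-34, 0)) = Mul(42, -34) = -1428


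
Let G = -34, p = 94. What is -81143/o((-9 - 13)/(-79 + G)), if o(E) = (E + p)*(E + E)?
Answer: -1036114967/468336 ≈ -2212.3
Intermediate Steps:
o(E) = 2*E*(94 + E) (o(E) = (E + 94)*(E + E) = (94 + E)*(2*E) = 2*E*(94 + E))
-81143/o((-9 - 13)/(-79 + G)) = -81143*(-79 - 34)/(2*(-9 - 13)*(94 + (-9 - 13)/(-79 - 34))) = -81143*113/(44*(94 - 22/(-113))) = -81143*113/(44*(94 - 22*(-1/113))) = -81143*113/(44*(94 + 22/113)) = -81143/(2*(22/113)*(10644/113)) = -81143/468336/12769 = -81143*12769/468336 = -1036114967/468336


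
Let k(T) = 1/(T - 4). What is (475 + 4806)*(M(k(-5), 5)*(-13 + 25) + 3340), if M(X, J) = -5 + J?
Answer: 17638540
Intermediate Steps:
k(T) = 1/(-4 + T)
(475 + 4806)*(M(k(-5), 5)*(-13 + 25) + 3340) = (475 + 4806)*((-5 + 5)*(-13 + 25) + 3340) = 5281*(0*12 + 3340) = 5281*(0 + 3340) = 5281*3340 = 17638540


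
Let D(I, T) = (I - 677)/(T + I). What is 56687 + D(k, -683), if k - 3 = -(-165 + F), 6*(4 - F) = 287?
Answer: 160256940/2827 ≈ 56688.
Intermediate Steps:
F = -263/6 (F = 4 - ⅙*287 = 4 - 287/6 = -263/6 ≈ -43.833)
k = 1271/6 (k = 3 - (-165 - 263/6) = 3 - 1*(-1253/6) = 3 + 1253/6 = 1271/6 ≈ 211.83)
D(I, T) = (-677 + I)/(I + T)
56687 + D(k, -683) = 56687 + (-677 + 1271/6)/(1271/6 - 683) = 56687 - 2791/6/(-2827/6) = 56687 - 6/2827*(-2791/6) = 56687 + 2791/2827 = 160256940/2827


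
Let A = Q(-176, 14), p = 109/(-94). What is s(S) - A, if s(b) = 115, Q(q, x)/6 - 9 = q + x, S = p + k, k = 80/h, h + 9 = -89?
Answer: 1033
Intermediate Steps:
h = -98 (h = -9 - 89 = -98)
k = -40/49 (k = 80/(-98) = 80*(-1/98) = -40/49 ≈ -0.81633)
p = -109/94 (p = 109*(-1/94) = -109/94 ≈ -1.1596)
S = -9101/4606 (S = -109/94 - 40/49 = -9101/4606 ≈ -1.9759)
Q(q, x) = 54 + 6*q + 6*x (Q(q, x) = 54 + 6*(q + x) = 54 + (6*q + 6*x) = 54 + 6*q + 6*x)
A = -918 (A = 54 + 6*(-176) + 6*14 = 54 - 1056 + 84 = -918)
s(S) - A = 115 - 1*(-918) = 115 + 918 = 1033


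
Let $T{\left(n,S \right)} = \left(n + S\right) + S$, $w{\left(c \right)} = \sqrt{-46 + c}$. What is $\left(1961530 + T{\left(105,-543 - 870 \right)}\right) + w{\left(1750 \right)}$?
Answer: $1958809 + 2 \sqrt{426} \approx 1.9589 \cdot 10^{6}$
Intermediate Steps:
$T{\left(n,S \right)} = n + 2 S$ ($T{\left(n,S \right)} = \left(S + n\right) + S = n + 2 S$)
$\left(1961530 + T{\left(105,-543 - 870 \right)}\right) + w{\left(1750 \right)} = \left(1961530 + \left(105 + 2 \left(-543 - 870\right)\right)\right) + \sqrt{-46 + 1750} = \left(1961530 + \left(105 + 2 \left(-1413\right)\right)\right) + \sqrt{1704} = \left(1961530 + \left(105 - 2826\right)\right) + 2 \sqrt{426} = \left(1961530 - 2721\right) + 2 \sqrt{426} = 1958809 + 2 \sqrt{426}$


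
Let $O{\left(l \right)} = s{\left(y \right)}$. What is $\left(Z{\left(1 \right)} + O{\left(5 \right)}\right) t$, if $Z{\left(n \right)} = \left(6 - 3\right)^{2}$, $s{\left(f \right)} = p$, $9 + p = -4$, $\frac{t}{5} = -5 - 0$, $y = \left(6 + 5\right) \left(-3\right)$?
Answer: $100$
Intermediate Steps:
$y = -33$ ($y = 11 \left(-3\right) = -33$)
$t = -25$ ($t = 5 \left(-5 - 0\right) = 5 \left(-5 + 0\right) = 5 \left(-5\right) = -25$)
$p = -13$ ($p = -9 - 4 = -13$)
$s{\left(f \right)} = -13$
$O{\left(l \right)} = -13$
$Z{\left(n \right)} = 9$ ($Z{\left(n \right)} = 3^{2} = 9$)
$\left(Z{\left(1 \right)} + O{\left(5 \right)}\right) t = \left(9 - 13\right) \left(-25\right) = \left(-4\right) \left(-25\right) = 100$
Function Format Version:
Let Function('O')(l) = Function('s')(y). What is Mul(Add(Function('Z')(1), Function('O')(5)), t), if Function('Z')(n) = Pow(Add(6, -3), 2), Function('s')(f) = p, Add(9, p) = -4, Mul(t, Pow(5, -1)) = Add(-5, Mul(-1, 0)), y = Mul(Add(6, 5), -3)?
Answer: 100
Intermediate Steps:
y = -33 (y = Mul(11, -3) = -33)
t = -25 (t = Mul(5, Add(-5, Mul(-1, 0))) = Mul(5, Add(-5, 0)) = Mul(5, -5) = -25)
p = -13 (p = Add(-9, -4) = -13)
Function('s')(f) = -13
Function('O')(l) = -13
Function('Z')(n) = 9 (Function('Z')(n) = Pow(3, 2) = 9)
Mul(Add(Function('Z')(1), Function('O')(5)), t) = Mul(Add(9, -13), -25) = Mul(-4, -25) = 100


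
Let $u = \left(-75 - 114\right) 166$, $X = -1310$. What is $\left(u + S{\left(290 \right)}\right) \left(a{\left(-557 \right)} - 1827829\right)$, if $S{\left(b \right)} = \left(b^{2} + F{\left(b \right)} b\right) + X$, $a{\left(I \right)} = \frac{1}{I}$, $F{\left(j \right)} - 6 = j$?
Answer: $- \frac{139740437091024}{557} \approx -2.5088 \cdot 10^{11}$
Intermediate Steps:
$F{\left(j \right)} = 6 + j$
$u = -31374$ ($u = \left(-189\right) 166 = -31374$)
$S{\left(b \right)} = -1310 + b^{2} + b \left(6 + b\right)$ ($S{\left(b \right)} = \left(b^{2} + \left(6 + b\right) b\right) - 1310 = \left(b^{2} + b \left(6 + b\right)\right) - 1310 = -1310 + b^{2} + b \left(6 + b\right)$)
$\left(u + S{\left(290 \right)}\right) \left(a{\left(-557 \right)} - 1827829\right) = \left(-31374 + \left(-1310 + 290^{2} + 290 \left(6 + 290\right)\right)\right) \left(\frac{1}{-557} - 1827829\right) = \left(-31374 + \left(-1310 + 84100 + 290 \cdot 296\right)\right) \left(- \frac{1}{557} - 1827829\right) = \left(-31374 + \left(-1310 + 84100 + 85840\right)\right) \left(- \frac{1018100754}{557}\right) = \left(-31374 + 168630\right) \left(- \frac{1018100754}{557}\right) = 137256 \left(- \frac{1018100754}{557}\right) = - \frac{139740437091024}{557}$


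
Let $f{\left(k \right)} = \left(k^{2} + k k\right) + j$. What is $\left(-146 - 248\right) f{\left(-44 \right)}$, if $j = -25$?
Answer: $-1515718$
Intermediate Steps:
$f{\left(k \right)} = -25 + 2 k^{2}$ ($f{\left(k \right)} = \left(k^{2} + k k\right) - 25 = \left(k^{2} + k^{2}\right) - 25 = 2 k^{2} - 25 = -25 + 2 k^{2}$)
$\left(-146 - 248\right) f{\left(-44 \right)} = \left(-146 - 248\right) \left(-25 + 2 \left(-44\right)^{2}\right) = - 394 \left(-25 + 2 \cdot 1936\right) = - 394 \left(-25 + 3872\right) = \left(-394\right) 3847 = -1515718$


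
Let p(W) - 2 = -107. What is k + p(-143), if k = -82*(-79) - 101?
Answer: 6272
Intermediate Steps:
p(W) = -105 (p(W) = 2 - 107 = -105)
k = 6377 (k = 6478 - 101 = 6377)
k + p(-143) = 6377 - 105 = 6272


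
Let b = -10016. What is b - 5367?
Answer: -15383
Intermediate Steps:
b - 5367 = -10016 - 5367 = -15383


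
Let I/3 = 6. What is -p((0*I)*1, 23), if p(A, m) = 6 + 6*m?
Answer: -144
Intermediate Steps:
I = 18 (I = 3*6 = 18)
-p((0*I)*1, 23) = -(6 + 6*23) = -(6 + 138) = -1*144 = -144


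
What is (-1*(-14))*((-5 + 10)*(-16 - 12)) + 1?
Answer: -1959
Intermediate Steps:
(-1*(-14))*((-5 + 10)*(-16 - 12)) + 1 = 14*(5*(-28)) + 1 = 14*(-140) + 1 = -1960 + 1 = -1959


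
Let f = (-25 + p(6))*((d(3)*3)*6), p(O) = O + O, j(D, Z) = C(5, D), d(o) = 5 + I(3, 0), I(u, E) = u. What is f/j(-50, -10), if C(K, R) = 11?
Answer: -1872/11 ≈ -170.18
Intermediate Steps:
d(o) = 8 (d(o) = 5 + 3 = 8)
j(D, Z) = 11
p(O) = 2*O
f = -1872 (f = (-25 + 2*6)*((8*3)*6) = (-25 + 12)*(24*6) = -13*144 = -1872)
f/j(-50, -10) = -1872/11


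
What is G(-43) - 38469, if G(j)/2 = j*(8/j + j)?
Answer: -34755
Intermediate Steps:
G(j) = 2*j*(j + 8/j) (G(j) = 2*(j*(8/j + j)) = 2*(j*(j + 8/j)) = 2*j*(j + 8/j))
G(-43) - 38469 = (16 + 2*(-43)²) - 38469 = (16 + 2*1849) - 38469 = (16 + 3698) - 38469 = 3714 - 38469 = -34755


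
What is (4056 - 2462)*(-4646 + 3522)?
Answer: -1791656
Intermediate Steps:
(4056 - 2462)*(-4646 + 3522) = 1594*(-1124) = -1791656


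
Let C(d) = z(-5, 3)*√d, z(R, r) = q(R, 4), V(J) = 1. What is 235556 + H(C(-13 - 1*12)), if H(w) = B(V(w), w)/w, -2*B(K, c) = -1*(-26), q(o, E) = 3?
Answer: 235556 + 13*I/15 ≈ 2.3556e+5 + 0.86667*I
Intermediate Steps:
z(R, r) = 3
C(d) = 3*√d
B(K, c) = -13 (B(K, c) = -(-1)*(-26)/2 = -½*26 = -13)
H(w) = -13/w
235556 + H(C(-13 - 1*12)) = 235556 - 13*1/(3*√(-13 - 1*12)) = 235556 - 13*1/(3*√(-13 - 12)) = 235556 - 13*(-I/15) = 235556 - (-13)*I/15 = 235556 + 13*I/15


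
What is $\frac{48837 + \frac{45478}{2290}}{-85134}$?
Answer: $- \frac{27970552}{48739215} \approx -0.57388$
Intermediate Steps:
$\frac{48837 + \frac{45478}{2290}}{-85134} = \left(48837 + 45478 \cdot \frac{1}{2290}\right) \left(- \frac{1}{85134}\right) = \left(48837 + \frac{22739}{1145}\right) \left(- \frac{1}{85134}\right) = \frac{55941104}{1145} \left(- \frac{1}{85134}\right) = - \frac{27970552}{48739215}$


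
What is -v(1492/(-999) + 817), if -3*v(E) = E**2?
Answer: 663721425481/2994003 ≈ 2.2168e+5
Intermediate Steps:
v(E) = -E**2/3
-v(1492/(-999) + 817) = -(-1)*(1492/(-999) + 817)**2/3 = -(-1)*(1492*(-1/999) + 817)**2/3 = -(-1)*(-1492/999 + 817)**2/3 = -(-1)*(814691/999)**2/3 = -(-1)*663721425481/(3*998001) = -1*(-663721425481/2994003) = 663721425481/2994003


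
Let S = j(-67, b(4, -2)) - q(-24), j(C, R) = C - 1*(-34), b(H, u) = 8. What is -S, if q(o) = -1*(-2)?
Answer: 35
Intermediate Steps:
j(C, R) = 34 + C (j(C, R) = C + 34 = 34 + C)
q(o) = 2
S = -35 (S = (34 - 67) - 1*2 = -33 - 2 = -35)
-S = -1*(-35) = 35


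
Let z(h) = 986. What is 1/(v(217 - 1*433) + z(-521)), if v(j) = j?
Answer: 1/770 ≈ 0.0012987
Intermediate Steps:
1/(v(217 - 1*433) + z(-521)) = 1/((217 - 1*433) + 986) = 1/((217 - 433) + 986) = 1/(-216 + 986) = 1/770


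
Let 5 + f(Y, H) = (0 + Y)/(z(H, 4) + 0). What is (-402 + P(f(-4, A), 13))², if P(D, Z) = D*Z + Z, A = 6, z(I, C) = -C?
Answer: 194481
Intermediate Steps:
f(Y, H) = -5 - Y/4 (f(Y, H) = -5 + (0 + Y)/(-1*4 + 0) = -5 + Y/(-4 + 0) = -5 + Y/(-4) = -5 + Y*(-¼) = -5 - Y/4)
P(D, Z) = Z + D*Z
(-402 + P(f(-4, A), 13))² = (-402 + 13*(1 + (-5 - ¼*(-4))))² = (-402 + 13*(1 + (-5 + 1)))² = (-402 + 13*(1 - 4))² = (-402 + 13*(-3))² = (-402 - 39)² = (-441)² = 194481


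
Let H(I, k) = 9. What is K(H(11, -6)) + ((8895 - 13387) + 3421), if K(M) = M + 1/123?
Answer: -130625/123 ≈ -1062.0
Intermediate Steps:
K(M) = 1/123 + M (K(M) = M + 1/123 = 1/123 + M)
K(H(11, -6)) + ((8895 - 13387) + 3421) = (1/123 + 9) + ((8895 - 13387) + 3421) = 1108/123 + (-4492 + 3421) = 1108/123 - 1071 = -130625/123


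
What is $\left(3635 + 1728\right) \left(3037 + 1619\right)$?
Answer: $24970128$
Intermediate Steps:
$\left(3635 + 1728\right) \left(3037 + 1619\right) = 5363 \cdot 4656 = 24970128$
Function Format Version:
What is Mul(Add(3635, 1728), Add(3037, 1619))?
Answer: 24970128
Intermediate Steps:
Mul(Add(3635, 1728), Add(3037, 1619)) = Mul(5363, 4656) = 24970128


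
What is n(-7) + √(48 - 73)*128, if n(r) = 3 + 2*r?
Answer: -11 + 640*I ≈ -11.0 + 640.0*I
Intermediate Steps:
n(-7) + √(48 - 73)*128 = (3 + 2*(-7)) + √(48 - 73)*128 = (3 - 14) + √(-25)*128 = -11 + (5*I)*128 = -11 + 640*I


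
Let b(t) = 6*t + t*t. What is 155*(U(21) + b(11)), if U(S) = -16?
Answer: 26505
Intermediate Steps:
b(t) = t² + 6*t (b(t) = 6*t + t² = t² + 6*t)
155*(U(21) + b(11)) = 155*(-16 + 11*(6 + 11)) = 155*(-16 + 11*17) = 155*(-16 + 187) = 155*171 = 26505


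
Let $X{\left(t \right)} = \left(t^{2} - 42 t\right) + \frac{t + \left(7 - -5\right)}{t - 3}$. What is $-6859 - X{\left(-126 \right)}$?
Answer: $- \frac{1205199}{43} \approx -28028.0$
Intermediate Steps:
$X{\left(t \right)} = t^{2} - 42 t + \frac{12 + t}{-3 + t}$ ($X{\left(t \right)} = \left(t^{2} - 42 t\right) + \frac{t + \left(7 + 5\right)}{-3 + t} = \left(t^{2} - 42 t\right) + \frac{t + 12}{-3 + t} = \left(t^{2} - 42 t\right) + \frac{12 + t}{-3 + t} = t^{2} - 42 t + \frac{12 + t}{-3 + t}$)
$-6859 - X{\left(-126 \right)} = -6859 - \frac{12 + \left(-126\right)^{3} - 45 \left(-126\right)^{2} + 127 \left(-126\right)}{-3 - 126} = -6859 - \frac{12 - 2000376 - 714420 - 16002}{-129} = -6859 - - \frac{12 - 2000376 - 714420 - 16002}{129} = -6859 - \left(- \frac{1}{129}\right) \left(-2730786\right) = -6859 - \frac{910262}{43} = - \frac{1205199}{43}$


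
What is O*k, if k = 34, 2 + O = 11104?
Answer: 377468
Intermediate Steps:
O = 11102 (O = -2 + 11104 = 11102)
O*k = 11102*34 = 377468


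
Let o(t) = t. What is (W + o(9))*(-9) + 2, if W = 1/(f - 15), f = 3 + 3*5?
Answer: -82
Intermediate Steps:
f = 18 (f = 3 + 15 = 18)
W = 1/3 (W = 1/(18 - 15) = 1/3 ≈ 0.33333)
(W + o(9))*(-9) + 2 = (1/3 + 9)*(-9) + 2 = (28/3)*(-9) + 2 = -84 + 2 = -82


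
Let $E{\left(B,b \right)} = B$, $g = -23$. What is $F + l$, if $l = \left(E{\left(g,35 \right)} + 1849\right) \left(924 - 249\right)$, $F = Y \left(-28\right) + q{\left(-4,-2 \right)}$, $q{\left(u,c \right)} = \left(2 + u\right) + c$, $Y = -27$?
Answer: $1233302$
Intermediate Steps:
$q{\left(u,c \right)} = 2 + c + u$
$F = 752$ ($F = \left(-27\right) \left(-28\right) - 4 = 756 - 4 = 752$)
$l = 1232550$ ($l = \left(-23 + 1849\right) \left(924 - 249\right) = 1826 \cdot 675 = 1232550$)
$F + l = 752 + 1232550 = 1233302$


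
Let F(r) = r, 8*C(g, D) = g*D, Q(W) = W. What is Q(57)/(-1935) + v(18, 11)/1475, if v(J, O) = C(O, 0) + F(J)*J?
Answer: 36191/190275 ≈ 0.19020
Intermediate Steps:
C(g, D) = D*g/8 (C(g, D) = (g*D)/8 = (D*g)/8 = D*g/8)
v(J, O) = J**2 (v(J, O) = (1/8)*0*O + J*J = 0 + J**2 = J**2)
Q(57)/(-1935) + v(18, 11)/1475 = 57/(-1935) + 18**2/1475 = 57*(-1/1935) + 324*(1/1475) = -19/645 + 324/1475 = 36191/190275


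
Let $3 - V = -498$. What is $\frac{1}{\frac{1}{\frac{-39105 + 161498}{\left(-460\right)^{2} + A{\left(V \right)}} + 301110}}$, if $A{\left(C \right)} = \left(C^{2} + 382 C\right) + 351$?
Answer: $\frac{197026633133}{654334} \approx 3.0111 \cdot 10^{5}$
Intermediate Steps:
$V = 501$ ($V = 3 - -498 = 3 + 498 = 501$)
$A{\left(C \right)} = 351 + C^{2} + 382 C$
$\frac{1}{\frac{1}{\frac{-39105 + 161498}{\left(-460\right)^{2} + A{\left(V \right)}} + 301110}} = \frac{1}{\frac{1}{\frac{-39105 + 161498}{\left(-460\right)^{2} + \left(351 + 501^{2} + 382 \cdot 501\right)} + 301110}} = \frac{1}{\frac{1}{\frac{122393}{211600 + \left(351 + 251001 + 191382\right)} + 301110}} = \frac{1}{\frac{1}{\frac{122393}{211600 + 442734} + 301110}} = \frac{1}{\frac{1}{\frac{122393}{654334} + 301110}} = \frac{1}{\frac{1}{\frac{197026633133}{654334}}} = \frac{1}{\frac{654334}{197026633133}} = \frac{197026633133}{654334}$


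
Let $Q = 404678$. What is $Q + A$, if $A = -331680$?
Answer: $72998$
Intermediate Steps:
$Q + A = 404678 - 331680 = 72998$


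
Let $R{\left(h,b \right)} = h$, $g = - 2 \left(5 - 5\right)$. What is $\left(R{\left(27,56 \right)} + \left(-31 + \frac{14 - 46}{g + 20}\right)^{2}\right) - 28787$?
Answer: $- \frac{692431}{25} \approx -27697.0$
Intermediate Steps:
$g = 0$ ($g = \left(-2\right) 0 = 0$)
$\left(R{\left(27,56 \right)} + \left(-31 + \frac{14 - 46}{g + 20}\right)^{2}\right) - 28787 = \left(27 + \left(-31 + \frac{14 - 46}{0 + 20}\right)^{2}\right) - 28787 = \left(27 + \left(-31 - \frac{32}{20}\right)^{2}\right) - 28787 = \left(27 + \left(-31 - \frac{8}{5}\right)^{2}\right) - 28787 = \left(27 + \left(- \frac{163}{5}\right)^{2}\right) - 28787 = \left(27 + \frac{26569}{25}\right) - 28787 = \frac{27244}{25} - 28787 = - \frac{692431}{25}$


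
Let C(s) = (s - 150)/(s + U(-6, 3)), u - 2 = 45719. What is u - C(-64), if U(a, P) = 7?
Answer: 2605883/57 ≈ 45717.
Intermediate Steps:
u = 45721 (u = 2 + 45719 = 45721)
C(s) = (-150 + s)/(7 + s) (C(s) = (s - 150)/(s + 7) = (-150 + s)/(7 + s))
u - C(-64) = 45721 - (-150 - 64)/(7 - 64) = 45721 - (-214)/(-57) = 45721 - (-1)*(-214)/57 = 45721 - 1*214/57 = 45721 - 214/57 = 2605883/57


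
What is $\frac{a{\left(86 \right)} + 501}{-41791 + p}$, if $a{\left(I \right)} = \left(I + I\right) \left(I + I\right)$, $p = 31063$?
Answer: $- \frac{30085}{10728} \approx -2.8043$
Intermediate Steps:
$a{\left(I \right)} = 4 I^{2}$ ($a{\left(I \right)} = 2 I 2 I = 4 I^{2}$)
$\frac{a{\left(86 \right)} + 501}{-41791 + p} = \frac{4 \cdot 86^{2} + 501}{-41791 + 31063} = \frac{4 \cdot 7396 + 501}{-10728} = \left(29584 + 501\right) \left(- \frac{1}{10728}\right) = 30085 \left(- \frac{1}{10728}\right) = - \frac{30085}{10728}$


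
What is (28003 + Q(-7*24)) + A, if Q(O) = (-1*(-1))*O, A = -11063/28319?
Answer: 788248302/28319 ≈ 27835.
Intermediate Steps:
A = -11063/28319 (A = -11063*1/28319 = -11063/28319 ≈ -0.39066)
Q(O) = O (Q(O) = 1*O = O)
(28003 + Q(-7*24)) + A = (28003 - 7*24) - 11063/28319 = (28003 - 168) - 11063/28319 = 27835 - 11063/28319 = 788248302/28319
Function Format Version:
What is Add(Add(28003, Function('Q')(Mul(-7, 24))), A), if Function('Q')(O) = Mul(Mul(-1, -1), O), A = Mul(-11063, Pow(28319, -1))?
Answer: Rational(788248302, 28319) ≈ 27835.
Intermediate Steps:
A = Rational(-11063, 28319) (A = Mul(-11063, Rational(1, 28319)) = Rational(-11063, 28319) ≈ -0.39066)
Function('Q')(O) = O (Function('Q')(O) = Mul(1, O) = O)
Add(Add(28003, Function('Q')(Mul(-7, 24))), A) = Add(Add(28003, Mul(-7, 24)), Rational(-11063, 28319)) = Add(Add(28003, -168), Rational(-11063, 28319)) = Add(27835, Rational(-11063, 28319)) = Rational(788248302, 28319)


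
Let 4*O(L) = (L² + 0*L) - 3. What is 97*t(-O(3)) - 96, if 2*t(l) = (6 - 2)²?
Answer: 680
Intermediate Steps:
O(L) = -¾ + L²/4 (O(L) = ((L² + 0*L) - 3)/4 = ((L² + 0) - 3)/4 = (L² - 3)/4 = (-3 + L²)/4 = -¾ + L²/4)
t(l) = 8 (t(l) = (6 - 2)²/2 = (½)*4² = (½)*16 = 8)
97*t(-O(3)) - 96 = 97*8 - 96 = 776 - 96 = 680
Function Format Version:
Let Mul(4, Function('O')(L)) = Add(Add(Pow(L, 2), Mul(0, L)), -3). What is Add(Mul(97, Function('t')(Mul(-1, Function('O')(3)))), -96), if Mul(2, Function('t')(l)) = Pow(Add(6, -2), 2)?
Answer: 680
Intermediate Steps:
Function('O')(L) = Add(Rational(-3, 4), Mul(Rational(1, 4), Pow(L, 2))) (Function('O')(L) = Mul(Rational(1, 4), Add(Add(Pow(L, 2), Mul(0, L)), -3)) = Mul(Rational(1, 4), Add(Add(Pow(L, 2), 0), -3)) = Mul(Rational(1, 4), Add(Pow(L, 2), -3)) = Mul(Rational(1, 4), Add(-3, Pow(L, 2))) = Add(Rational(-3, 4), Mul(Rational(1, 4), Pow(L, 2))))
Function('t')(l) = 8 (Function('t')(l) = Mul(Rational(1, 2), Pow(Add(6, -2), 2)) = Mul(Rational(1, 2), Pow(4, 2)) = Mul(Rational(1, 2), 16) = 8)
Add(Mul(97, Function('t')(Mul(-1, Function('O')(3)))), -96) = Add(Mul(97, 8), -96) = Add(776, -96) = 680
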